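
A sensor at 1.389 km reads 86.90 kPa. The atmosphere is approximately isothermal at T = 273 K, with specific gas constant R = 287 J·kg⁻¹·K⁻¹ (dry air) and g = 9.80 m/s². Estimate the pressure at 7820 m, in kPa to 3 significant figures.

Scale height: H = RT/g = 287 × 273 / 9.80 = 7995.0 m.
Between two levels, P₂ = P₁ exp(−Δz/H) with Δz = z₂ − z₁.
Δz = 7820.0 − 1389.0 = 6431.0 m; Δz/H = 6431.0/7995.0 = 0.80438.
P₂ = 86.90 × exp(−0.80438) = 86.90 × 0.44737 = 38.876 kPa.

P ≈ 38.9 kPa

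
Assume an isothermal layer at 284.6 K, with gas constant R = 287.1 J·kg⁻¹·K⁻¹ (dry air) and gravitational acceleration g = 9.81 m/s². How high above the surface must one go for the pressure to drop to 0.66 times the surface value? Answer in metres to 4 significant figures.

Scale height: H = RT/g = 287.1 × 284.6 / 9.81 = 8329.1 m.
Set P/P₀ = exp(−z/H) = 0.66, so z = −H ln(0.66).
−ln(0.66) = 0.41552; z = 8329.1 × 0.41552 = 3460.9 m.

z ≈ 3461 m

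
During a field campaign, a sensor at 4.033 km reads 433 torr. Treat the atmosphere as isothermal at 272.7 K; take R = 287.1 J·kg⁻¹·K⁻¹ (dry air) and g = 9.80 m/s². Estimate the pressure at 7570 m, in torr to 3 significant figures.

Scale height: H = RT/g = 287.1 × 272.7 / 9.80 = 7989.0 m.
Between two levels, P₂ = P₁ exp(−Δz/H) with Δz = z₂ − z₁.
Δz = 7570.0 − 4033.0 = 3537.0 m; Δz/H = 3537.0/7989.0 = 0.44273.
P₂ = 433 × exp(−0.44273) = 433 × 0.64228 = 278.11 torr.

P ≈ 278 torr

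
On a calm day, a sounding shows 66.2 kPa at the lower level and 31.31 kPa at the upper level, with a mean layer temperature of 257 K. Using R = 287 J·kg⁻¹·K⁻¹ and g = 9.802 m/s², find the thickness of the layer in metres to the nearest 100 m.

Hypsometric equation: Δz = (R T̄/g) ln(P₁/P₂).
R T̄/g = 287 × 257 / 9.802 = 7524.9 m.
ln(66.2/31.31) = ln(2.1143) = 0.74872.
Δz = 7524.9 × 0.74872 = 5634.0 m.

Δz ≈ 5600 m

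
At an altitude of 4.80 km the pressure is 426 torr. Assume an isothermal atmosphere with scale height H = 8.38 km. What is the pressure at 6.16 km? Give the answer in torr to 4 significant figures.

P ≈ 362.2 torr

Between two levels, P₂ = P₁ exp(−Δz/H) with Δz = z₂ − z₁.
Δz = 6160.0 − 4800.0 = 1360.0 m; Δz/H = 1360.0/8380.0 = 0.16229.
P₂ = 426 × exp(−0.16229) = 426 × 0.85019 = 362.18 torr.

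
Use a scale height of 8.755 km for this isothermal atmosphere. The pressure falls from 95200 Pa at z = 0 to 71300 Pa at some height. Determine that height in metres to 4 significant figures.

z ≈ 2531 m

Invert the barometric formula: z = H ln(P₀/P).
P₀/P = 95200/71300 = 1.3352; ln(1.3352) = 0.28908.
z = 8755.0 × 0.28908 = 2530.9 m.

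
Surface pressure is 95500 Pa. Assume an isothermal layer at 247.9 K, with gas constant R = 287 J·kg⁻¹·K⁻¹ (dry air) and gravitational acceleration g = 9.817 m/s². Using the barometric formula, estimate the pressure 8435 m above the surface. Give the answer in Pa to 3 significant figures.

Scale height: H = RT/g = 287 × 247.9 / 9.817 = 7247.4 m.
Barometric formula: P = P₀ exp(−z/H).
z/H = 8435.0/7247.4 = 1.1639; exp(−1.1639) = 0.31227.
P = 95500 × 0.31227 = 29822 Pa.

P ≈ 29800 Pa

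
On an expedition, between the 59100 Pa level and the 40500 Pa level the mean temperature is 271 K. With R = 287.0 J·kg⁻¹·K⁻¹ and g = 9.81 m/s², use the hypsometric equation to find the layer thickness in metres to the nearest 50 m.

Δz ≈ 3000 m

Hypsometric equation: Δz = (R T̄/g) ln(P₁/P₂).
R T̄/g = 287.0 × 271 / 9.81 = 7928.3 m.
ln(59100/40500) = ln(1.4593) = 0.37796.
Δz = 7928.3 × 0.37796 = 2996.6 m.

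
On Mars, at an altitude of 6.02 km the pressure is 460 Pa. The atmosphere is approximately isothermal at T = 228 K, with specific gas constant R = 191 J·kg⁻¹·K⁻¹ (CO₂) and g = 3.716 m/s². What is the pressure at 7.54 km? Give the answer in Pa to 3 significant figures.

P ≈ 404 Pa

Scale height: H = RT/g = 191 × 228 / 3.716 = 11719 m.
Between two levels, P₂ = P₁ exp(−Δz/H) with Δz = z₂ − z₁.
Δz = 7540.0 − 6020.0 = 1520.0 m; Δz/H = 1520.0/11719 = 0.12970.
P₂ = 460 × exp(−0.12970) = 460 × 0.87836 = 404.05 Pa.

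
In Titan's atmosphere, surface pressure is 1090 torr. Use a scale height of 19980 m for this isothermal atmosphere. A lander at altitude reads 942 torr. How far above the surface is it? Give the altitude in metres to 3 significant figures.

z ≈ 2920 m

Invert the barometric formula: z = H ln(P₀/P).
P₀/P = 1090/942 = 1.1571; ln(1.1571) = 0.14592.
z = 19980 × 0.14592 = 2915.5 m.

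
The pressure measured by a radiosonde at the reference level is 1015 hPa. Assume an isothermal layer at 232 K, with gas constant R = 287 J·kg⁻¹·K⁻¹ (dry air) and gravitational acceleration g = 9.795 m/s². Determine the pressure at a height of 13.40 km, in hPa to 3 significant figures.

P ≈ 141 hPa

Scale height: H = RT/g = 287 × 232 / 9.795 = 6797.8 m.
Barometric formula: P = P₀ exp(−z/H).
z/H = 13400/6797.8 = 1.9712; exp(−1.9712) = 0.13929.
P = 1015 × 0.13929 = 141.38 hPa.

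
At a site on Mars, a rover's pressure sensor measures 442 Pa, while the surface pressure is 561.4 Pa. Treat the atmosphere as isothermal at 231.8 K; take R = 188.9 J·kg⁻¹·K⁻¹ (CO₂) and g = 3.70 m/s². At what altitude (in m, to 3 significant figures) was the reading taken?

Scale height: H = RT/g = 188.9 × 231.8 / 3.70 = 11834 m.
Invert the barometric formula: z = H ln(P₀/P).
P₀/P = 561.4/442 = 1.2701; ln(1.2701) = 0.23910.
z = 11834 × 0.23910 = 2829.5 m.

z ≈ 2830 m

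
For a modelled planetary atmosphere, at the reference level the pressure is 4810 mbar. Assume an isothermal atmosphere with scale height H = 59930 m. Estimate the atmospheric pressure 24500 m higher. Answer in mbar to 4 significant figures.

Barometric formula: P = P₀ exp(−z/H).
z/H = 24500/59930 = 0.40881; exp(−0.40881) = 0.66444.
P = 4810 × 0.66444 = 3196.0 mbar.

P ≈ 3196 mbar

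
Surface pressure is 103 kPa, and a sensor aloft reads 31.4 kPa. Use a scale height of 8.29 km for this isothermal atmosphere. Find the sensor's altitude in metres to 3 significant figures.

Invert the barometric formula: z = H ln(P₀/P).
P₀/P = 103/31.4 = 3.2803; ln(3.2803) = 1.1879.
z = 8290.0 × 1.1879 = 9847.7 m.

z ≈ 9850 m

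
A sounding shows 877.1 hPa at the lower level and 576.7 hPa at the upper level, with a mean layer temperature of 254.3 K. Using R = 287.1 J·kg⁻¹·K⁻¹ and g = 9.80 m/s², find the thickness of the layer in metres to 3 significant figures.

Δz ≈ 3120 m

Hypsometric equation: Δz = (R T̄/g) ln(P₁/P₂).
R T̄/g = 287.1 × 254.3 / 9.80 = 7450.0 m.
ln(877.1/576.7) = ln(1.5209) = 0.41930.
Δz = 7450.0 × 0.41930 = 3123.8 m.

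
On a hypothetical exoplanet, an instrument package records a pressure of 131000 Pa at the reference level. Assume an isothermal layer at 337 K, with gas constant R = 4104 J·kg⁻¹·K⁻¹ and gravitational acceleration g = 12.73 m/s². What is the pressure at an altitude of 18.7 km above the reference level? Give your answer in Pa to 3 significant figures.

Scale height: H = RT/g = 4104 × 337 / 12.73 = 108640 m.
Barometric formula: P = P₀ exp(−z/H).
z/H = 18700/108640 = 0.17213; exp(−0.17213) = 0.84187.
P = 131000 × 0.84187 = 110280 Pa.

P ≈ 110000 Pa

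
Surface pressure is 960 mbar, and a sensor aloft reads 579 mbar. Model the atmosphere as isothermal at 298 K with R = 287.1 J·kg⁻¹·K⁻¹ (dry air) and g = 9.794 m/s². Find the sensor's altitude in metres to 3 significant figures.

Scale height: H = RT/g = 287.1 × 298 / 9.794 = 8735.5 m.
Invert the barometric formula: z = H ln(P₀/P).
P₀/P = 960/579 = 1.6580; ln(1.6580) = 0.50561.
z = 8735.5 × 0.50561 = 4416.8 m.

z ≈ 4420 m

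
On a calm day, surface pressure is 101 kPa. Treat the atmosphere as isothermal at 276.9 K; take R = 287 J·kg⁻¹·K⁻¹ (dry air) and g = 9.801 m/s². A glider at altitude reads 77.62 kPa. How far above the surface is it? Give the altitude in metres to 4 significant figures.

z ≈ 2135 m

Scale height: H = RT/g = 287 × 276.9 / 9.801 = 8108.4 m.
Invert the barometric formula: z = H ln(P₀/P).
P₀/P = 101/77.62 = 1.3012; ln(1.3012) = 0.26329.
z = 8108.4 × 0.26329 = 2134.9 m.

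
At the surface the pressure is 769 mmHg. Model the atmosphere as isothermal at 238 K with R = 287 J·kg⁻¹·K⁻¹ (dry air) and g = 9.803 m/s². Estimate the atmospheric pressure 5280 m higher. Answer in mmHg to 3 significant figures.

P ≈ 360 mmHg

Scale height: H = RT/g = 287 × 238 / 9.803 = 6967.9 m.
Barometric formula: P = P₀ exp(−z/H).
z/H = 5280.0/6967.9 = 0.75776; exp(−0.75776) = 0.46872.
P = 769 × 0.46872 = 360.45 mmHg.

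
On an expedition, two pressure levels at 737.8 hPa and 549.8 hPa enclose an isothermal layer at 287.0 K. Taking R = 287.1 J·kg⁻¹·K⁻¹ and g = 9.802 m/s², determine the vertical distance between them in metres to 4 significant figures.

Hypsometric equation: Δz = (R T̄/g) ln(P₁/P₂).
R T̄/g = 287.1 × 287.0 / 9.802 = 8406.2 m.
ln(737.8/549.8) = ln(1.3419) = 0.29409.
Δz = 8406.2 × 0.29409 = 2472.2 m.

Δz ≈ 2472 m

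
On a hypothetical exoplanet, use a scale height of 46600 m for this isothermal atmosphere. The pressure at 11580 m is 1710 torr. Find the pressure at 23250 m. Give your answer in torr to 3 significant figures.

Between two levels, P₂ = P₁ exp(−Δz/H) with Δz = z₂ − z₁.
Δz = 23250 − 11580 = 11670 m; Δz/H = 11670/46600 = 0.25043.
P₂ = 1710 × exp(−0.25043) = 1710 × 0.77847 = 1331.2 torr.

P ≈ 1330 torr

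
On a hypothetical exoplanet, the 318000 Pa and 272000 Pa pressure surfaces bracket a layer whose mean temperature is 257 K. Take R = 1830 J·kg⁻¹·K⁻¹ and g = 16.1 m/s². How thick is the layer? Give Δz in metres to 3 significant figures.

Δz ≈ 4560 m

Hypsometric equation: Δz = (R T̄/g) ln(P₁/P₂).
R T̄/g = 1830 × 257 / 16.1 = 29212 m.
ln(318000/272000) = ln(1.1691) = 0.15623.
Δz = 29212 × 0.15623 = 4563.8 m.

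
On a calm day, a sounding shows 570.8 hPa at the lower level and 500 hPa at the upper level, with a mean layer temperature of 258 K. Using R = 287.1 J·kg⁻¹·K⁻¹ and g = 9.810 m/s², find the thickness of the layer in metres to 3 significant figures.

Δz ≈ 1000 m

Hypsometric equation: Δz = (R T̄/g) ln(P₁/P₂).
R T̄/g = 287.1 × 258 / 9.810 = 7550.6 m.
ln(570.8/500) = ln(1.1416) = 0.13243.
Δz = 7550.6 × 0.13243 = 999.93 m.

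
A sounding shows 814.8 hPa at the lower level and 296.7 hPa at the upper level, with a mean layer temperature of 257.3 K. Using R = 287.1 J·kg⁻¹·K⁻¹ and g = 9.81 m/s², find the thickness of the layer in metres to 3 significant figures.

Δz ≈ 7610 m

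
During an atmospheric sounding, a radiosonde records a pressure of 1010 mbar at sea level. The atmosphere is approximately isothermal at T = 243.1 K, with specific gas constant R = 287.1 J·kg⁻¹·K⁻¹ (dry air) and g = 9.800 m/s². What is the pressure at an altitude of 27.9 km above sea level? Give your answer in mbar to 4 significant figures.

Scale height: H = RT/g = 287.1 × 243.1 / 9.800 = 7121.8 m.
Barometric formula: P = P₀ exp(−z/H).
z/H = 27900/7121.8 = 3.9175; exp(−3.9175) = 0.019891.
P = 1010 × 0.019891 = 20.090 mbar.

P ≈ 20.09 mbar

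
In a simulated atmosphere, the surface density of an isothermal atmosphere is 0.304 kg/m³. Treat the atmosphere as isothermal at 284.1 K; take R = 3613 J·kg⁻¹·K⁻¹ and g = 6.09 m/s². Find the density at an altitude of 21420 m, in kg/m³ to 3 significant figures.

Scale height: H = RT/g = 3613 × 284.1 / 6.09 = 168550 m.
In an isothermal atmosphere, density decays like pressure: ρ = ρ₀ exp(−z/H).
z/H = 21420/168550 = 0.12708; exp(−0.12708) = 0.88066.
ρ = 0.304 × 0.88066 = 0.26772 kg/m³.

ρ ≈ 0.268 kg/m³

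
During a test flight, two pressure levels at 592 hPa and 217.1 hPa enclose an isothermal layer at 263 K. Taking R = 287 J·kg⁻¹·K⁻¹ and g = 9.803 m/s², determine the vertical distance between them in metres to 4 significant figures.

Hypsometric equation: Δz = (R T̄/g) ln(P₁/P₂).
R T̄/g = 287 × 263 / 9.803 = 7699.8 m.
ln(592/217.1) = ln(2.7269) = 1.0032.
Δz = 7699.8 × 1.0032 = 7724.4 m.

Δz ≈ 7724 m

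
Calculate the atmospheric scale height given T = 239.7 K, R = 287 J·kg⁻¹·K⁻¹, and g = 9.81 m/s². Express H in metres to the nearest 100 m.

The scale height of an isothermal atmosphere is H = RT/g.
H = 287 × 239.7 / 9.81 = 68794/9.81 = 7012.6 m.

H ≈ 7000 m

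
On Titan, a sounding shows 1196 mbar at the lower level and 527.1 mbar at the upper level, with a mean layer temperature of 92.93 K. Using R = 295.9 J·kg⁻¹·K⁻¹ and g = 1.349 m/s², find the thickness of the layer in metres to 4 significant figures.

Hypsometric equation: Δz = (R T̄/g) ln(P₁/P₂).
R T̄/g = 295.9 × 92.93 / 1.349 = 20384 m.
ln(1196/527.1) = ln(2.2690) = 0.81934.
Δz = 20384 × 0.81934 = 16701 m.

Δz ≈ 16700 m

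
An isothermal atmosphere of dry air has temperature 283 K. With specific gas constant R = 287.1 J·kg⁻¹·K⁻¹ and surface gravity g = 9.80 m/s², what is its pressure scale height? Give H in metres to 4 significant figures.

H ≈ 8291 m

The scale height of an isothermal atmosphere is H = RT/g.
H = 287.1 × 283 / 9.80 = 81249/9.80 = 8290.7 m.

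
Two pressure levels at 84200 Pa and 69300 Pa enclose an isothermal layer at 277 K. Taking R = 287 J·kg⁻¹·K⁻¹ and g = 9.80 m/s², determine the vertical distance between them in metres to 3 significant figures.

Δz ≈ 1580 m

Hypsometric equation: Δz = (R T̄/g) ln(P₁/P₂).
R T̄/g = 287 × 277 / 9.80 = 8112.1 m.
ln(84200/69300) = ln(1.2150) = 0.19474.
Δz = 8112.1 × 0.19474 = 1579.8 m.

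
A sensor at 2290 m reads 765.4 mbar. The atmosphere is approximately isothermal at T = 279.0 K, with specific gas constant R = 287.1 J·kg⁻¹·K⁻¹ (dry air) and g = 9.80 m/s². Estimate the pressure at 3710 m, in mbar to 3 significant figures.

Scale height: H = RT/g = 287.1 × 279.0 / 9.80 = 8173.6 m.
Between two levels, P₂ = P₁ exp(−Δz/H) with Δz = z₂ − z₁.
Δz = 3710.0 − 2290.0 = 1420.0 m; Δz/H = 1420.0/8173.6 = 0.17373.
P₂ = 765.4 × exp(−0.17373) = 765.4 × 0.84052 = 643.33 mbar.

P ≈ 643 mbar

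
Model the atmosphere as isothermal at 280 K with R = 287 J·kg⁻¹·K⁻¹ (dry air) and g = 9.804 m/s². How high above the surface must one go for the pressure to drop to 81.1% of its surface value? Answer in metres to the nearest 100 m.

z ≈ 1700 m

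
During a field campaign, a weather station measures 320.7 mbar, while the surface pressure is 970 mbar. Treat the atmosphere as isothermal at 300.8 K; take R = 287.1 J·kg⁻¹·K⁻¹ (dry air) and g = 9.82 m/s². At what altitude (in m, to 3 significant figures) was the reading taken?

z ≈ 9730 m

Scale height: H = RT/g = 287.1 × 300.8 / 9.82 = 8794.3 m.
Invert the barometric formula: z = H ln(P₀/P).
P₀/P = 970/320.7 = 3.0246; ln(3.0246) = 1.1068.
z = 8794.3 × 1.1068 = 9733.5 m.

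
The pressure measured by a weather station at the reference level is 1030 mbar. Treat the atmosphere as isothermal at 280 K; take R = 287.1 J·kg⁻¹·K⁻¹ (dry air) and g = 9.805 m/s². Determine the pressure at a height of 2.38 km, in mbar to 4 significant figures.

Scale height: H = RT/g = 287.1 × 280 / 9.805 = 8198.7 m.
Barometric formula: P = P₀ exp(−z/H).
z/H = 2380.0/8198.7 = 0.29029; exp(−0.29029) = 0.74805.
P = 1030 × 0.74805 = 770.49 mbar.

P ≈ 770.5 mbar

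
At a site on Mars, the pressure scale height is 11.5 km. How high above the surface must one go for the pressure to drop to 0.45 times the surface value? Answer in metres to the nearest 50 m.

z ≈ 9200 m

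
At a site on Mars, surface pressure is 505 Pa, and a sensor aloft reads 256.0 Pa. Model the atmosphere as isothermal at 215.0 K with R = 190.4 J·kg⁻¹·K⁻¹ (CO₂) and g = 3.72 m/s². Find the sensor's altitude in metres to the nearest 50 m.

Scale height: H = RT/g = 190.4 × 215.0 / 3.72 = 11004 m.
Invert the barometric formula: z = H ln(P₀/P).
P₀/P = 505/256.0 = 1.9727; ln(1.9727) = 0.67940.
z = 11004 × 0.67940 = 7476.1 m.

z ≈ 7500 m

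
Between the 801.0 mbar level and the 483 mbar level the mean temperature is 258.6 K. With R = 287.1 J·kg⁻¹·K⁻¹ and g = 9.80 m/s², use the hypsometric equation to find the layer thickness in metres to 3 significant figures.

Hypsometric equation: Δz = (R T̄/g) ln(P₁/P₂).
R T̄/g = 287.1 × 258.6 / 9.80 = 7575.9 m.
ln(801.0/483) = ln(1.6584) = 0.50585.
Δz = 7575.9 × 0.50585 = 3832.3 m.

Δz ≈ 3830 m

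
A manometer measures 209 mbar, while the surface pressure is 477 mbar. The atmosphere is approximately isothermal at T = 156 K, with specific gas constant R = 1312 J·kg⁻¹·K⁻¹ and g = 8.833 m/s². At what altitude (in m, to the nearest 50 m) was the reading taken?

z ≈ 19100 m

Scale height: H = RT/g = 1312 × 156 / 8.833 = 23171 m.
Invert the barometric formula: z = H ln(P₀/P).
P₀/P = 477/209 = 2.2823; ln(2.2823) = 0.82518.
z = 23171 × 0.82518 = 19120 m.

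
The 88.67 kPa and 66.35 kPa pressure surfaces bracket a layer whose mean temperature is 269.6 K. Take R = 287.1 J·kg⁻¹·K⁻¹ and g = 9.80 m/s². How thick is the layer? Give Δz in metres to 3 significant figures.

Δz ≈ 2290 m

Hypsometric equation: Δz = (R T̄/g) ln(P₁/P₂).
R T̄/g = 287.1 × 269.6 / 9.80 = 7898.2 m.
ln(88.67/66.35) = ln(1.3364) = 0.28998.
Δz = 7898.2 × 0.28998 = 2290.3 m.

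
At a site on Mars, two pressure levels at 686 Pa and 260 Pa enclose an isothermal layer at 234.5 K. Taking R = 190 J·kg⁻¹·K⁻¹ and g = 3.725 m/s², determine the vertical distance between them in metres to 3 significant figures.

Hypsometric equation: Δz = (R T̄/g) ln(P₁/P₂).
R T̄/g = 190 × 234.5 / 3.725 = 11961 m.
ln(686/260) = ln(2.6385) = 0.97021.
Δz = 11961 × 0.97021 = 11605 m.

Δz ≈ 11600 m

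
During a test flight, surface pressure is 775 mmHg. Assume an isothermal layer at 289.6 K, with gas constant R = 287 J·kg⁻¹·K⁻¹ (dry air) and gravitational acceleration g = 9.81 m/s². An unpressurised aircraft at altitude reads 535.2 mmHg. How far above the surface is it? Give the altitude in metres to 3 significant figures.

z ≈ 3140 m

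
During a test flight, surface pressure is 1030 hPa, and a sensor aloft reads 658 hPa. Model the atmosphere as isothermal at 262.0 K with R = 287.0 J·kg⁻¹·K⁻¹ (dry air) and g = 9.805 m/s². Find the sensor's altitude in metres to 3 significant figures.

z ≈ 3440 m

Scale height: H = RT/g = 287.0 × 262.0 / 9.805 = 7668.9 m.
Invert the barometric formula: z = H ln(P₀/P).
P₀/P = 1030/658 = 1.5653; ln(1.5653) = 0.44808.
z = 7668.9 × 0.44808 = 3436.3 m.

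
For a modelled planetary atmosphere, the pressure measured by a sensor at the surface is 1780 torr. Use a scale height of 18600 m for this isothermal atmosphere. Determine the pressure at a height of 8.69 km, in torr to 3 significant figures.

Barometric formula: P = P₀ exp(−z/H).
z/H = 8690.0/18600 = 0.46720; exp(−0.46720) = 0.62675.
P = 1780 × 0.62675 = 1115.6 torr.

P ≈ 1120 torr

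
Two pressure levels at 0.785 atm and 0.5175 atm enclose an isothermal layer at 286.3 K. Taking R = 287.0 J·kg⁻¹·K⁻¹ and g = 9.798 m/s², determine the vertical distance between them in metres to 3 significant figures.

Hypsometric equation: Δz = (R T̄/g) ln(P₁/P₂).
R T̄/g = 287.0 × 286.3 / 9.798 = 8386.2 m.
ln(0.785/0.5175) = ln(1.5169) = 0.41667.
Δz = 8386.2 × 0.41667 = 3494.3 m.

Δz ≈ 3490 m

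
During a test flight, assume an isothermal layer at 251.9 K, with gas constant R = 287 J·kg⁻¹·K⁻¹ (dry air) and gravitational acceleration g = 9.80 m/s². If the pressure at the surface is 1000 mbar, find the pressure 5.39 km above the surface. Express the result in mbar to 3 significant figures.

P ≈ 482 mbar

Scale height: H = RT/g = 287 × 251.9 / 9.80 = 7377.1 m.
Barometric formula: P = P₀ exp(−z/H).
z/H = 5390.0/7377.1 = 0.73064; exp(−0.73064) = 0.48160.
P = 1000 × 0.48160 = 481.60 mbar.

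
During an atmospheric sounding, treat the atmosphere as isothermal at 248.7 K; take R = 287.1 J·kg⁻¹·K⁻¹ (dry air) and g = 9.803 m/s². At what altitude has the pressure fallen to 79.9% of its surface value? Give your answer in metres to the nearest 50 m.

Scale height: H = RT/g = 287.1 × 248.7 / 9.803 = 7283.7 m.
Set P/P₀ = exp(−z/H) = 0.799, so z = −H ln(0.799).
−ln(0.799) = 0.22439; z = 7283.7 × 0.22439 = 1634.4 m.

z ≈ 1650 m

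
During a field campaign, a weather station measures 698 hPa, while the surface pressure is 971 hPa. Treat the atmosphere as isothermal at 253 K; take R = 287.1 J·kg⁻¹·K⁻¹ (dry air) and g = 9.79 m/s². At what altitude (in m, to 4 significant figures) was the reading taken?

z ≈ 2449 m

Scale height: H = RT/g = 287.1 × 253 / 9.79 = 7419.4 m.
Invert the barometric formula: z = H ln(P₀/P).
P₀/P = 971/698 = 1.3911; ln(1.3911) = 0.33009.
z = 7419.4 × 0.33009 = 2449.1 m.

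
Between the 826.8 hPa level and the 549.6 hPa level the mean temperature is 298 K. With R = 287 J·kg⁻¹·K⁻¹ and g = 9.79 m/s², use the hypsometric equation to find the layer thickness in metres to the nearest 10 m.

Hypsometric equation: Δz = (R T̄/g) ln(P₁/P₂).
R T̄/g = 287 × 298 / 9.79 = 8736.1 m.
ln(826.8/549.6) = ln(1.5044) = 0.40839.
Δz = 8736.1 × 0.40839 = 3567.7 m.

Δz ≈ 3570 m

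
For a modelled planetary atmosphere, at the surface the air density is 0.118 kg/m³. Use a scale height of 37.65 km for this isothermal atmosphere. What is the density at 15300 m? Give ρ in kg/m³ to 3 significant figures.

ρ ≈ 0.0786 kg/m³

In an isothermal atmosphere, density decays like pressure: ρ = ρ₀ exp(−z/H).
z/H = 15300/37650 = 0.40637; exp(−0.40637) = 0.66606.
ρ = 0.118 × 0.66606 = 0.078595 kg/m³.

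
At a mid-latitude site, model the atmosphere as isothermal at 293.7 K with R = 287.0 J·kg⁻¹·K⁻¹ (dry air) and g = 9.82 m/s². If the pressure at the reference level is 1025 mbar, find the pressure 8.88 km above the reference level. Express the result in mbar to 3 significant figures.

Scale height: H = RT/g = 287.0 × 293.7 / 9.82 = 8583.7 m.
Barometric formula: P = P₀ exp(−z/H).
z/H = 8880.0/8583.7 = 1.0345; exp(−1.0345) = 0.35540.
P = 1025 × 0.35540 = 364.28 mbar.

P ≈ 364 mbar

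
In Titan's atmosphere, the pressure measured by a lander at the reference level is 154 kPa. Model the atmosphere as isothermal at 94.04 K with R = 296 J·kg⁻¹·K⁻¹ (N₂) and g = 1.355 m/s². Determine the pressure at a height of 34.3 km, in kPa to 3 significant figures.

Scale height: H = RT/g = 296 × 94.04 / 1.355 = 20543 m.
Barometric formula: P = P₀ exp(−z/H).
z/H = 34300/20543 = 1.6697; exp(−1.6697) = 0.18830.
P = 154 × 0.18830 = 28.998 kPa.

P ≈ 29.0 kPa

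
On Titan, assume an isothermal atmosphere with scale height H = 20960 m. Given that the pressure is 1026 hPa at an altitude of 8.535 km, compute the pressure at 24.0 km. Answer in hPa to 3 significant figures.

P ≈ 491 hPa

Between two levels, P₂ = P₁ exp(−Δz/H) with Δz = z₂ − z₁.
Δz = 24000 − 8535.0 = 15465 m; Δz/H = 15465/20960 = 0.73783.
P₂ = 1026 × exp(−0.73783) = 1026 × 0.47815 = 490.58 hPa.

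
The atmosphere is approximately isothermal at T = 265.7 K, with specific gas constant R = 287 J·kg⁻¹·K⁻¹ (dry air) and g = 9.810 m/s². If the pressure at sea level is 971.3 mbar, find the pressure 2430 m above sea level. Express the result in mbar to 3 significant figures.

Scale height: H = RT/g = 287 × 265.7 / 9.810 = 7773.3 m.
Barometric formula: P = P₀ exp(−z/H).
z/H = 2430.0/7773.3 = 0.31261; exp(−0.31261) = 0.73154.
P = 971.3 × 0.73154 = 710.54 mbar.

P ≈ 711 mbar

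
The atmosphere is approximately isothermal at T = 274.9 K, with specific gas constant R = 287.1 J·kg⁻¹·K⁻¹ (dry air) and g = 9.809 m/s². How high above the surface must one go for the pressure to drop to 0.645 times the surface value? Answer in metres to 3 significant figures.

Scale height: H = RT/g = 287.1 × 274.9 / 9.809 = 8046.1 m.
Set P/P₀ = exp(−z/H) = 0.645, so z = −H ln(0.645).
−ln(0.645) = 0.43850; z = 8046.1 × 0.43850 = 3528.2 m.

z ≈ 3530 m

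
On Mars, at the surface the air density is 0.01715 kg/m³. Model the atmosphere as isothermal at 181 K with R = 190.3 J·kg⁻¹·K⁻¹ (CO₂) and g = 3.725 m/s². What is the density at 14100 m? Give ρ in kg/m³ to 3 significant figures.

ρ ≈ 0.00373 kg/m³

Scale height: H = RT/g = 190.3 × 181 / 3.725 = 9246.8 m.
In an isothermal atmosphere, density decays like pressure: ρ = ρ₀ exp(−z/H).
z/H = 14100/9246.8 = 1.5249; exp(−1.5249) = 0.21764.
ρ = 0.01715 × 0.21764 = 0.0037325 kg/m³.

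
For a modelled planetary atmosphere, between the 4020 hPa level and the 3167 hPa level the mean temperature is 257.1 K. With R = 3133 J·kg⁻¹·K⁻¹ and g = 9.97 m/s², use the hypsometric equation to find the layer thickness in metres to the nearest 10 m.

Hypsometric equation: Δz = (R T̄/g) ln(P₁/P₂).
R T̄/g = 3133 × 257.1 / 9.97 = 80792 m.
ln(4020/3167) = ln(1.2693) = 0.23847.
Δz = 80792 × 0.23847 = 19266 m.

Δz ≈ 19270 m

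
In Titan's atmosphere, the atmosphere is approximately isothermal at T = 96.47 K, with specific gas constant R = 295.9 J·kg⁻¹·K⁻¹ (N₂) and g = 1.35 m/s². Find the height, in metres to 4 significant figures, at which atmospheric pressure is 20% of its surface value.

z ≈ 34030 m

Scale height: H = RT/g = 295.9 × 96.47 / 1.35 = 21145 m.
Set P/P₀ = exp(−z/H) = 0.2, so z = −H ln(0.2).
−ln(0.2) = 1.6094; z = 21145 × 1.6094 = 34031 m.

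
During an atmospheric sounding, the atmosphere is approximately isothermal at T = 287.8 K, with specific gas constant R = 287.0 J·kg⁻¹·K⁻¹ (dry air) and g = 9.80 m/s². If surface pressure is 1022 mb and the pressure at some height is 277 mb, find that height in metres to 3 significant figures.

z ≈ 11000 m

Scale height: H = RT/g = 287.0 × 287.8 / 9.80 = 8428.4 m.
Invert the barometric formula: z = H ln(P₀/P).
P₀/P = 1022/277 = 3.6895; ln(3.6895) = 1.3055.
z = 8428.4 × 1.3055 = 11003 m.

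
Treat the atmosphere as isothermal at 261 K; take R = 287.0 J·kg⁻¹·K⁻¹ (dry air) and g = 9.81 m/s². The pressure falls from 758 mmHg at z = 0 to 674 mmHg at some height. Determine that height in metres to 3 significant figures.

z ≈ 897 m

Scale height: H = RT/g = 287.0 × 261 / 9.81 = 7635.8 m.
Invert the barometric formula: z = H ln(P₀/P).
P₀/P = 758/674 = 1.1246; ln(1.1246) = 0.11743.
z = 7635.8 × 0.11743 = 896.67 m.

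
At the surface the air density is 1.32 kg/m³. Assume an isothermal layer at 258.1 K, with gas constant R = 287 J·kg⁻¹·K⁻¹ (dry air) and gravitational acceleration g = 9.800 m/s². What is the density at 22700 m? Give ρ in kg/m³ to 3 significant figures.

Scale height: H = RT/g = 287 × 258.1 / 9.800 = 7558.6 m.
In an isothermal atmosphere, density decays like pressure: ρ = ρ₀ exp(−z/H).
z/H = 22700/7558.6 = 3.0032; exp(−3.0032) = 0.049628.
ρ = 1.32 × 0.049628 = 0.065509 kg/m³.

ρ ≈ 0.0655 kg/m³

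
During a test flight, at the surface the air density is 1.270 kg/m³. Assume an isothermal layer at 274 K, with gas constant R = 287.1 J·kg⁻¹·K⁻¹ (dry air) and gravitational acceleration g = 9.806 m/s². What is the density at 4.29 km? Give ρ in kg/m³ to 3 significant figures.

Scale height: H = RT/g = 287.1 × 274 / 9.806 = 8022.2 m.
In an isothermal atmosphere, density decays like pressure: ρ = ρ₀ exp(−z/H).
z/H = 4290.0/8022.2 = 0.53477; exp(−0.53477) = 0.58580.
ρ = 1.270 × 0.58580 = 0.74397 kg/m³.

ρ ≈ 0.744 kg/m³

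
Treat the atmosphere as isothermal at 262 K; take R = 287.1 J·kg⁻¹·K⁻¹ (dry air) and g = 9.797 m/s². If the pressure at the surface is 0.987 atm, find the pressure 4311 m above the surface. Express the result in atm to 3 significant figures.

Scale height: H = RT/g = 287.1 × 262 / 9.797 = 7677.9 m.
Barometric formula: P = P₀ exp(−z/H).
z/H = 4311.0/7677.9 = 0.56148; exp(−0.56148) = 0.57036.
P = 0.987 × 0.57036 = 0.56295 atm.

P ≈ 0.563 atm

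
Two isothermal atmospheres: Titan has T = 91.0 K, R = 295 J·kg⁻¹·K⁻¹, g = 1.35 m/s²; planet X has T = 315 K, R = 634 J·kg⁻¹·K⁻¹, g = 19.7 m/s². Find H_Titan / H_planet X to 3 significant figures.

H_Titan/H_planet X ≈ 1.96

H = RT/g for each body.
H_Titan = 295 × 91.0 / 1.35 = 19885 m.
H_planet X = 634 × 315 / 19.7 = 10138 m.
H_Titan/H_planet X = 19885/10138 = 1.9614.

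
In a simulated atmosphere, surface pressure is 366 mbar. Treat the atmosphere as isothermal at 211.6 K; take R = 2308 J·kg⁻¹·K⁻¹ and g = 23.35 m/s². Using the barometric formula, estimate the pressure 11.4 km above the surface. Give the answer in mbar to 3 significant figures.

P ≈ 212 mbar

Scale height: H = RT/g = 2308 × 211.6 / 23.35 = 20915 m.
Barometric formula: P = P₀ exp(−z/H).
z/H = 11400/20915 = 0.54506; exp(−0.54506) = 0.57981.
P = 366 × 0.57981 = 212.21 mbar.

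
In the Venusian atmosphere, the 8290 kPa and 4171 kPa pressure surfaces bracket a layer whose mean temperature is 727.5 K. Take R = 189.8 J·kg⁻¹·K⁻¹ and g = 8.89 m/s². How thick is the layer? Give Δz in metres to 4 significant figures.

Hypsometric equation: Δz = (R T̄/g) ln(P₁/P₂).
R T̄/g = 189.8 × 727.5 / 8.89 = 15532 m.
ln(8290/4171) = ln(1.9875) = 0.68688.
Δz = 15532 × 0.68688 = 10669 m.

Δz ≈ 10670 m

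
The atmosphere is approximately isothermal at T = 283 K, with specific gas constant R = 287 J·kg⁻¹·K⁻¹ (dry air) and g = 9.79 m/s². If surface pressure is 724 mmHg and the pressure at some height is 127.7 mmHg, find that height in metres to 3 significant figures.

Scale height: H = RT/g = 287 × 283 / 9.79 = 8296.3 m.
Invert the barometric formula: z = H ln(P₀/P).
P₀/P = 724/127.7 = 5.6695; ln(5.6695) = 1.7351.
z = 8296.3 × 1.7351 = 14395 m.

z ≈ 14400 m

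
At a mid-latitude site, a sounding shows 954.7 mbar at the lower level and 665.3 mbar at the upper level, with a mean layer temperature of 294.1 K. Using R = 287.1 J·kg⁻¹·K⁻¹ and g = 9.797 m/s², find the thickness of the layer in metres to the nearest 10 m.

Δz ≈ 3110 m

Hypsometric equation: Δz = (R T̄/g) ln(P₁/P₂).
R T̄/g = 287.1 × 294.1 / 9.797 = 8618.6 m.
ln(954.7/665.3) = ln(1.4350) = 0.36116.
Δz = 8618.6 × 0.36116 = 3112.7 m.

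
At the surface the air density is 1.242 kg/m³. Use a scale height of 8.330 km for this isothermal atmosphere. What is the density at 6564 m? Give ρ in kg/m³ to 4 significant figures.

ρ ≈ 0.5648 kg/m³

In an isothermal atmosphere, density decays like pressure: ρ = ρ₀ exp(−z/H).
z/H = 6564.0/8330.0 = 0.78800; exp(−0.78800) = 0.45475.
ρ = 1.242 × 0.45475 = 0.56480 kg/m³.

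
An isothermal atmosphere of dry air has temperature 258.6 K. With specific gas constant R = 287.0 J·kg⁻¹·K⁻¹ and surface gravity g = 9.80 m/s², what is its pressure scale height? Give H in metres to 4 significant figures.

H ≈ 7573 m

The scale height of an isothermal atmosphere is H = RT/g.
H = 287.0 × 258.6 / 9.80 = 74218/9.80 = 7573.3 m.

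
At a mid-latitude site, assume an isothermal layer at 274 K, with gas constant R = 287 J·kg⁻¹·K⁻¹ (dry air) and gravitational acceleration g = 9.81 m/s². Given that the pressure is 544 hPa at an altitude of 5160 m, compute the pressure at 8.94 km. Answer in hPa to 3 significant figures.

P ≈ 339 hPa

Scale height: H = RT/g = 287 × 274 / 9.81 = 8016.1 m.
Between two levels, P₂ = P₁ exp(−Δz/H) with Δz = z₂ − z₁.
Δz = 8940.0 − 5160.0 = 3780.0 m; Δz/H = 3780.0/8016.1 = 0.47155.
P₂ = 544 × exp(−0.47155) = 544 × 0.62403 = 339.47 hPa.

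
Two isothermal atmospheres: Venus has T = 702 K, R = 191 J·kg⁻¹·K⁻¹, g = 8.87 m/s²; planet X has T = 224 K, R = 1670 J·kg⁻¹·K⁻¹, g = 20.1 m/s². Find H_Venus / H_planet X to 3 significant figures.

H = RT/g for each body.
H_Venus = 191 × 702 / 8.87 = 15116 m.
H_planet X = 1670 × 224 / 20.1 = 18611 m.
H_Venus/H_planet X = 15116/18611 = 0.81221.

H_Venus/H_planet X ≈ 0.812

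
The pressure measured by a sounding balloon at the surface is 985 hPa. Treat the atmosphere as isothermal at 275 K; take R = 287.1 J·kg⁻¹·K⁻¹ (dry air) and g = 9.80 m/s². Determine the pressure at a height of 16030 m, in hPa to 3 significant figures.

Scale height: H = RT/g = 287.1 × 275 / 9.80 = 8056.4 m.
Barometric formula: P = P₀ exp(−z/H).
z/H = 16030/8056.4 = 1.9897; exp(−1.9897) = 0.13674.
P = 985 × 0.13674 = 134.69 hPa.

P ≈ 135 hPa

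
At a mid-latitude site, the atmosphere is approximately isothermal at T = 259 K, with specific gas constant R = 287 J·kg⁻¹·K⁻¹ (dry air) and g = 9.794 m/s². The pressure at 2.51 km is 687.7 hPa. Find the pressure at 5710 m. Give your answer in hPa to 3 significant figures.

Scale height: H = RT/g = 287 × 259 / 9.794 = 7589.6 m.
Between two levels, P₂ = P₁ exp(−Δz/H) with Δz = z₂ − z₁.
Δz = 5710.0 − 2510.0 = 3200.0 m; Δz/H = 3200.0/7589.6 = 0.42163.
P₂ = 687.7 × exp(−0.42163) = 687.7 × 0.65598 = 451.12 hPa.

P ≈ 451 hPa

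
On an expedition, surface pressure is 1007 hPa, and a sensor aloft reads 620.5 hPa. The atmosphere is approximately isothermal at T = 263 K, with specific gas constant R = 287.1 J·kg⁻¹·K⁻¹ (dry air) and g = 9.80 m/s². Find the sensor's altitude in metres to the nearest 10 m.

Scale height: H = RT/g = 287.1 × 263 / 9.80 = 7704.8 m.
Invert the barometric formula: z = H ln(P₀/P).
P₀/P = 1007/620.5 = 1.6229; ln(1.6229) = 0.48421.
z = 7704.8 × 0.48421 = 3730.7 m.

z ≈ 3730 m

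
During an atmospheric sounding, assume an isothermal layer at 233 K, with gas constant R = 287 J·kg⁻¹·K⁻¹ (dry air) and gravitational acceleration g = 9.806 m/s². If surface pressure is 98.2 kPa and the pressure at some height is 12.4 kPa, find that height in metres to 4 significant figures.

z ≈ 14110 m

Scale height: H = RT/g = 287 × 233 / 9.806 = 6819.4 m.
Invert the barometric formula: z = H ln(P₀/P).
P₀/P = 98.2/12.4 = 7.9194; ln(7.9194) = 2.0693.
z = 6819.4 × 2.0693 = 14111 m.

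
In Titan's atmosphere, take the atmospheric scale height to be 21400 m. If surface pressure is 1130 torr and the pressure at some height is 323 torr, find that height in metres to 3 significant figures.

z ≈ 26800 m

Invert the barometric formula: z = H ln(P₀/P).
P₀/P = 1130/323 = 3.4985; ln(3.4985) = 1.2523.
z = 21400 × 1.2523 = 26799 m.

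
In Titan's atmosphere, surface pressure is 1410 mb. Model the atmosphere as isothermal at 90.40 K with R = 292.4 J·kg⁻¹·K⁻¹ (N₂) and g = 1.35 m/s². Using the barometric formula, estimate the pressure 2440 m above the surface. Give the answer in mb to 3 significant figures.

Scale height: H = RT/g = 292.4 × 90.40 / 1.35 = 19580 m.
Barometric formula: P = P₀ exp(−z/H).
z/H = 2440.0/19580 = 0.12462; exp(−0.12462) = 0.88283.
P = 1410 × 0.88283 = 1244.8 mb.

P ≈ 1240 mb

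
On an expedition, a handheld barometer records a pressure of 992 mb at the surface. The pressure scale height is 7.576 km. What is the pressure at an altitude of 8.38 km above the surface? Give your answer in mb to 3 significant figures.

P ≈ 328 mb

Barometric formula: P = P₀ exp(−z/H).
z/H = 8380.0/7576.0 = 1.1061; exp(−1.1061) = 0.33085.
P = 992 × 0.33085 = 328.20 mb.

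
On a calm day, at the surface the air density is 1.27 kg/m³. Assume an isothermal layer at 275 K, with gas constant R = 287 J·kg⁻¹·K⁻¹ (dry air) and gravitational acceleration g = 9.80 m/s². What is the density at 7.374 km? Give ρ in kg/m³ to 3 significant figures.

Scale height: H = RT/g = 287 × 275 / 9.80 = 8053.6 m.
In an isothermal atmosphere, density decays like pressure: ρ = ρ₀ exp(−z/H).
z/H = 7374.0/8053.6 = 0.91562; exp(−0.91562) = 0.40027.
ρ = 1.27 × 0.40027 = 0.50834 kg/m³.

ρ ≈ 0.508 kg/m³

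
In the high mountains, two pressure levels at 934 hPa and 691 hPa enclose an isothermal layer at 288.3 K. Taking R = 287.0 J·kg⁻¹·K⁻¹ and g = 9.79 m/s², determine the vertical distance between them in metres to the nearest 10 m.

Δz ≈ 2550 m

Hypsometric equation: Δz = (R T̄/g) ln(P₁/P₂).
R T̄/g = 287.0 × 288.3 / 9.79 = 8451.7 m.
ln(934/691) = ln(1.3517) = 0.30136.
Δz = 8451.7 × 0.30136 = 2547.0 m.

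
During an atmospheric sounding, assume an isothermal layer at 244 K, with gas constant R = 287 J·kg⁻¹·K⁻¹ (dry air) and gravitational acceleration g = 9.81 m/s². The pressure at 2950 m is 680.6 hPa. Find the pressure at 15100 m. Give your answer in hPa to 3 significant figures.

P ≈ 124 hPa

Scale height: H = RT/g = 287 × 244 / 9.81 = 7138.4 m.
Between two levels, P₂ = P₁ exp(−Δz/H) with Δz = z₂ − z₁.
Δz = 15100 − 2950.0 = 12150 m; Δz/H = 12150/7138.4 = 1.7021.
P₂ = 680.6 × exp(−1.7021) = 680.6 × 0.18230 = 124.07 hPa.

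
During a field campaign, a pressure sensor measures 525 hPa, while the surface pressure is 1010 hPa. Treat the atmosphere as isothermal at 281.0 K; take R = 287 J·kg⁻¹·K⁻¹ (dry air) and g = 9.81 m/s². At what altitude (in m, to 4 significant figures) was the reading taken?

z ≈ 5379 m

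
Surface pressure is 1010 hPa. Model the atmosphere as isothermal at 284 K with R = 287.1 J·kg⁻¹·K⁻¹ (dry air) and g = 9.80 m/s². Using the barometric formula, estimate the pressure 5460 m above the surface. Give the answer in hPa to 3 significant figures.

Scale height: H = RT/g = 287.1 × 284 / 9.80 = 8320.0 m.
Barometric formula: P = P₀ exp(−z/H).
z/H = 5460.0/8320.0 = 0.65625; exp(−0.65625) = 0.51879.
P = 1010 × 0.51879 = 523.98 hPa.

P ≈ 524 hPa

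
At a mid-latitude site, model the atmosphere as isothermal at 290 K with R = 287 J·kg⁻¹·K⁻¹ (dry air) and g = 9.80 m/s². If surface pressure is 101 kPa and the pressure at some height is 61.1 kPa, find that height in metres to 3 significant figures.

Scale height: H = RT/g = 287 × 290 / 9.80 = 8492.9 m.
Invert the barometric formula: z = H ln(P₀/P).
P₀/P = 101/61.1 = 1.6530; ln(1.6530) = 0.50259.
z = 8492.9 × 0.50259 = 4268.4 m.

z ≈ 4270 m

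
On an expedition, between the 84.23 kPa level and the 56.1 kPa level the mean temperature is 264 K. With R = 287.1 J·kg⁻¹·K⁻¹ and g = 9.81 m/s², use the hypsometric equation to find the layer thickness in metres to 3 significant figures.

Hypsometric equation: Δz = (R T̄/g) ln(P₁/P₂).
R T̄/g = 287.1 × 264 / 9.81 = 7726.2 m.
ln(84.23/56.1) = ln(1.5014) = 0.40640.
Δz = 7726.2 × 0.40640 = 3139.9 m.

Δz ≈ 3140 m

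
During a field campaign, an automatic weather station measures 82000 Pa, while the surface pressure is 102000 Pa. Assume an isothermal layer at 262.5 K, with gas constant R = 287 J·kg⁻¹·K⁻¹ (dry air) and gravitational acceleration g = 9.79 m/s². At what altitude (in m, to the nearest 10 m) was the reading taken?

Scale height: H = RT/g = 287 × 262.5 / 9.79 = 7695.4 m.
Invert the barometric formula: z = H ln(P₀/P).
P₀/P = 102000/82000 = 1.2439; ln(1.2439) = 0.21825.
z = 7695.4 × 0.21825 = 1679.5 m.

z ≈ 1680 m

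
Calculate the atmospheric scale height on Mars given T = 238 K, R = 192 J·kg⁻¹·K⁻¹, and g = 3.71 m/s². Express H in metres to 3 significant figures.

H ≈ 12300 m

The scale height of an isothermal atmosphere is H = RT/g.
H = 192 × 238 / 3.71 = 45696/3.71 = 12317 m.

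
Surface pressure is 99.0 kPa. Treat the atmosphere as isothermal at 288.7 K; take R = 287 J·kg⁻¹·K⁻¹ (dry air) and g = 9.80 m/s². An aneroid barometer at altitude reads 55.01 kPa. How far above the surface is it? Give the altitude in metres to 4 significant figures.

z ≈ 4968 m

Scale height: H = RT/g = 287 × 288.7 / 9.80 = 8454.8 m.
Invert the barometric formula: z = H ln(P₀/P).
P₀/P = 99.0/55.01 = 1.7997; ln(1.7997) = 0.58762.
z = 8454.8 × 0.58762 = 4968.2 m.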